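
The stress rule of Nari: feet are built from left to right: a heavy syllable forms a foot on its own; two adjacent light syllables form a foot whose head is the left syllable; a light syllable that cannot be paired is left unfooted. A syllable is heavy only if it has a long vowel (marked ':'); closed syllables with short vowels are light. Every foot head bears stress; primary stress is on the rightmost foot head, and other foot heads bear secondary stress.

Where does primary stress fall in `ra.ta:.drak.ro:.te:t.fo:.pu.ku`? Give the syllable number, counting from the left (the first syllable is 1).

Weights: 1 ra L, 2 ta: H, 3 drak L, 4 ro: H, 5 te:t H, 6 fo: H, 7 pu L, 8 ku L.
Parse left to right (heavy = foot alone; LL = one foot; stranded L unfooted): ra (ˈta:) drak (ˈro:) (ˈte:t) (ˈfo:) (ˈpu.ku).
Foot heads: 2, 4, 5, 6, 7.
Primary stress on the rightmost head = syllable 7.
Primary stress: syllable 7 → ra.ta:.drak.ro:.te:t.fo:.ˈpu.ku.

7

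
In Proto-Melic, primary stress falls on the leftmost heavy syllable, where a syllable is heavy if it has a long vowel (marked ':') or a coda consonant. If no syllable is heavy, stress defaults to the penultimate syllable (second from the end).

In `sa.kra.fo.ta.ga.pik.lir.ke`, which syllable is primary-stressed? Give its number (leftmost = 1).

Weights: 1 sa L, 2 kra L, 3 fo L, 4 ta L, 5 ga L, 6 pik H, 7 lir H, 8 ke L.
Heavy syllables in the domain: 6, 7. The leftmost is syllable 6 (pik).
Primary stress: syllable 6 → sa.kra.fo.ta.ga.ˈpik.lir.ke.

6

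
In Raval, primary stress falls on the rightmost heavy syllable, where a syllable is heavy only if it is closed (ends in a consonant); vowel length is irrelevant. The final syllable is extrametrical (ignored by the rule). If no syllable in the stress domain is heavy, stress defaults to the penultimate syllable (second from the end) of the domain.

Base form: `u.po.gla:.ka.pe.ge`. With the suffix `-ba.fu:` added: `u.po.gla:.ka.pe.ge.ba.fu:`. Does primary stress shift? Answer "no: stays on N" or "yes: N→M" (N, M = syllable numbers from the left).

Base `u.po.gla:.ka.pe.ge` (6 syllables):
  The final syllable (6, ge) is extrametrical; the stress domain is syllables 1–5.
  Weights: 1 u L, 2 po L, 3 gla: L, 4 ka L, 5 pe L.
  No heavy syllable in the domain; default to the penultimate syllable (second from the end) of the domain = syllable 4.
  → primary stress on syllable 4.
Suffixed `u.po.gla:.ka.pe.ge.ba.fu:` (8 syllables):
  The final syllable (8, fu:) is extrametrical; the stress domain is syllables 1–7.
  Weights: 1 u L, 2 po L, 3 gla: L, 4 ka L, 5 pe L, 6 ge L, 7 ba L.
  No heavy syllable in the domain; default to the penultimate syllable (second from the end) of the domain = syllable 6.
  → primary stress on syllable 6.

yes: 4→6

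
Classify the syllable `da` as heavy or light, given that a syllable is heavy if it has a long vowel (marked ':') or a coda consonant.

light

`da`: short vowel, open (no coda). Short vowel, open → light.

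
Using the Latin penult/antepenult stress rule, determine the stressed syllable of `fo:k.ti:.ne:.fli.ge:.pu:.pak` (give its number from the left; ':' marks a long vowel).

Classical Latin: stress the penult if heavy (long vowel or closed), else the antepenult.
Weights: 5 ge: H, 6 pu: H, 7 pak H.
The penult (syllable 6, pu:) is heavy, so it takes stress.
Stress on syllable 6: fo:k.ti:.ne:.fli.ge:.ˈpu:.pak.

6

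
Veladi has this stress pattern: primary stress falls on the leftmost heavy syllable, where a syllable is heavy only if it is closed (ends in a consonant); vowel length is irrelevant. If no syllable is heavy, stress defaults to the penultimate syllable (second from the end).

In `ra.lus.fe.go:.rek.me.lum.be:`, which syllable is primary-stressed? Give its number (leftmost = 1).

2

Weights: 1 ra L, 2 lus H, 3 fe L, 4 go: L, 5 rek H, 6 me L, 7 lum H, 8 be: L.
Heavy syllables in the domain: 2, 5, 7. The leftmost is syllable 2 (lus).
Primary stress: syllable 2 → ra.ˈlus.fe.go:.rek.me.lum.be:.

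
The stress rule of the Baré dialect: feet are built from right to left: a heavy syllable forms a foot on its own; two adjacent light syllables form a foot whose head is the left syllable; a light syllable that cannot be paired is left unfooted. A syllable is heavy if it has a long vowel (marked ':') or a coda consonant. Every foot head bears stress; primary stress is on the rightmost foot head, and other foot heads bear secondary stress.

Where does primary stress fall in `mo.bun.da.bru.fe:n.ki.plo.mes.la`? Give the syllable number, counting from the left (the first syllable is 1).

8

Weights: 1 mo L, 2 bun H, 3 da L, 4 bru L, 5 fe:n H, 6 ki L, 7 plo L, 8 mes H, 9 la L.
Parse right to left (heavy = foot alone; LL = one foot; stranded L unfooted): mo (ˈbun) (ˈda.bru) (ˈfe:n) (ˈki.plo) (ˈmes) la.
Foot heads: 2, 3, 5, 6, 8.
Primary stress on the rightmost head = syllable 8.
Primary stress: syllable 8 → mo.bun.da.bru.fe:n.ki.plo.ˈmes.la.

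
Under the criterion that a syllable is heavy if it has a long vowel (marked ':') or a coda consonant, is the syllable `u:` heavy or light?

heavy

`u:`: long vowel, open (no coda). Long vowel → heavy.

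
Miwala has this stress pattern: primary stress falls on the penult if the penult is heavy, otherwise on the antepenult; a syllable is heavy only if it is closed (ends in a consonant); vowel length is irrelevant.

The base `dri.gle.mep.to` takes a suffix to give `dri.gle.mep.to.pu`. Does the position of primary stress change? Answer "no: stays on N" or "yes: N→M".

Base `dri.gle.mep.to` (4 syllables):
  Weights: 2 gle L, 3 mep H, 4 to L.
  The penult (syllable 3, mep) is heavy, so it takes stress.
  → primary stress on syllable 3.
Suffixed `dri.gle.mep.to.pu` (5 syllables):
  Weights: 3 mep H, 4 to L, 5 pu L.
  The penult (syllable 4, to) is light, so stress falls on the antepenult (syllable 3, mep).
  → primary stress on syllable 3.

no: stays on 3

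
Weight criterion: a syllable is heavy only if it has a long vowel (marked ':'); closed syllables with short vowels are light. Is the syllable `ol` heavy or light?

`ol`: short vowel, closed (coda /l/). Short vowel → light.

light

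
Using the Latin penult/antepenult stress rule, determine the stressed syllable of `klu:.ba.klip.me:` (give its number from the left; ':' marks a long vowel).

3

Classical Latin: stress the penult if heavy (long vowel or closed), else the antepenult.
Weights: 2 ba L, 3 klip H, 4 me: H.
The penult (syllable 3, klip) is heavy, so it takes stress.
Stress on syllable 3: klu:.ba.ˈklip.me:.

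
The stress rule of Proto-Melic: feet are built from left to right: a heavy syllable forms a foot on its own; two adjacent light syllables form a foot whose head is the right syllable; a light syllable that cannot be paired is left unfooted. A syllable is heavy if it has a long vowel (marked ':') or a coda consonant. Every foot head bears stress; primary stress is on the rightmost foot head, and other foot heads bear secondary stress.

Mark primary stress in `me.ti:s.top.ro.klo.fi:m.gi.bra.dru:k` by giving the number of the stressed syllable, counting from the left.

Weights: 1 me L, 2 ti:s H, 3 top H, 4 ro L, 5 klo L, 6 fi:m H, 7 gi L, 8 bra L, 9 dru:k H.
Parse left to right (heavy = foot alone; LL = one foot; stranded L unfooted): me (ˈti:s) (ˈtop) (ro.ˈklo) (ˈfi:m) (gi.ˈbra) (ˈdru:k).
Foot heads: 2, 3, 5, 6, 8, 9.
Primary stress on the rightmost head = syllable 9.
Primary stress: syllable 9 → me.ti:s.top.ro.klo.fi:m.gi.bra.ˈdru:k.

9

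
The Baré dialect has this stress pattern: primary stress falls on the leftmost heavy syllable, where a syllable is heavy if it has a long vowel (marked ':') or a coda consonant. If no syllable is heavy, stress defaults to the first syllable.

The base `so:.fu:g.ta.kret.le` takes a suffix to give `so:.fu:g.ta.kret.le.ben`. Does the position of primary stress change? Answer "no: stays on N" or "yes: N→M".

Base `so:.fu:g.ta.kret.le` (5 syllables):
  Weights: 1 so: H, 2 fu:g H, 3 ta L, 4 kret H, 5 le L.
  Heavy syllables in the domain: 1, 2, 4. The leftmost is syllable 1 (so:).
  → primary stress on syllable 1.
Suffixed `so:.fu:g.ta.kret.le.ben` (6 syllables):
  Weights: 1 so: H, 2 fu:g H, 3 ta L, 4 kret H, 5 le L, 6 ben H.
  Heavy syllables in the domain: 1, 2, 4, 6. The leftmost is syllable 1 (so:).
  → primary stress on syllable 1.

no: stays on 1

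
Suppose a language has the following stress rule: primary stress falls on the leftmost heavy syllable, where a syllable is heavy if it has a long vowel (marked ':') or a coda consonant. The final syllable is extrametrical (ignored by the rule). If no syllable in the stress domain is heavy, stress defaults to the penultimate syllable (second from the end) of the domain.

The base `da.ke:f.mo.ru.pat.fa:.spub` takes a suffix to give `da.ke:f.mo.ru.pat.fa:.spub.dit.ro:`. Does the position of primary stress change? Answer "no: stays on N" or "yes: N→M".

Base `da.ke:f.mo.ru.pat.fa:.spub` (7 syllables):
  The final syllable (7, spub) is extrametrical; the stress domain is syllables 1–6.
  Weights: 1 da L, 2 ke:f H, 3 mo L, 4 ru L, 5 pat H, 6 fa: H.
  Heavy syllables in the domain: 2, 5, 6. The leftmost is syllable 2 (ke:f).
  → primary stress on syllable 2.
Suffixed `da.ke:f.mo.ru.pat.fa:.spub.dit.ro:` (9 syllables):
  The final syllable (9, ro:) is extrametrical; the stress domain is syllables 1–8.
  Weights: 1 da L, 2 ke:f H, 3 mo L, 4 ru L, 5 pat H, 6 fa: H, 7 spub H, 8 dit H.
  Heavy syllables in the domain: 2, 5, 6, 7, 8. The leftmost is syllable 2 (ke:f).
  → primary stress on syllable 2.

no: stays on 2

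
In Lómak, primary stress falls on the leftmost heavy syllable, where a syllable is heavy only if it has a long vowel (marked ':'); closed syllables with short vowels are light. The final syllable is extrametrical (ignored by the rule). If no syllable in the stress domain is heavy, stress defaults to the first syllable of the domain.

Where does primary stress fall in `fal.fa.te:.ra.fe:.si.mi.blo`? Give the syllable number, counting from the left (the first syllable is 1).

The final syllable (8, blo) is extrametrical; the stress domain is syllables 1–7.
Weights: 1 fal L, 2 fa L, 3 te: H, 4 ra L, 5 fe: H, 6 si L, 7 mi L.
Heavy syllables in the domain: 3, 5. The leftmost is syllable 3 (te:).
Primary stress: syllable 3 → fal.fa.ˈte:.ra.fe:.si.mi.blo.

3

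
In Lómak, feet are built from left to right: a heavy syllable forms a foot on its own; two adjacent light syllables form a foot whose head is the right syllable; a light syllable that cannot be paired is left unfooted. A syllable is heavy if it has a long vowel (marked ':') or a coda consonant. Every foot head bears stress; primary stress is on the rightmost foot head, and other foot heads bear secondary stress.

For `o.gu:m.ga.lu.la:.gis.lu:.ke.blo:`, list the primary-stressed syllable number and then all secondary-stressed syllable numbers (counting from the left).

primary 9, secondary 2, 4, 5, 6, 7

Weights: 1 o L, 2 gu:m H, 3 ga L, 4 lu L, 5 la: H, 6 gis H, 7 lu: H, 8 ke L, 9 blo: H.
Parse left to right (heavy = foot alone; LL = one foot; stranded L unfooted): o (ˈgu:m) (ga.ˈlu) (ˈla:) (ˈgis) (ˈlu:) ke (ˈblo:).
Foot heads: 2, 4, 5, 6, 7, 9.
Primary stress on the rightmost head = syllable 9.
Secondary stress on 2, 4, 5, 6, 7: o.ˌgu:m.ga.ˌlu.ˌla:.ˌgis.ˌlu:.ke.ˈblo:.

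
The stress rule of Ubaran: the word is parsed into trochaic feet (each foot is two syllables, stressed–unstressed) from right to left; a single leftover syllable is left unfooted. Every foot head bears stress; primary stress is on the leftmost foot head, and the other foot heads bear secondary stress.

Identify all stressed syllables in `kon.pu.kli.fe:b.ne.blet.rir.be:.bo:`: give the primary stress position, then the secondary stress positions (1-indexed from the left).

primary 2, secondary 4, 6, 8

Parse right to left into trochaic (ˈσσ) feet: kon (ˈpu.kli) (ˈfe:b.ne) (ˈblet.rir) (ˈbe:.bo:). Syllable 1 is left unfooted.
Foot heads (stressed positions): 2, 4, 6, 8.
End Rule Leftmost: primary stress on the leftmost head = syllable 2.
Secondary stress on 4, 6, 8: kon.ˈpu.kli.ˌfe:b.ne.ˌblet.rir.ˌbe:.bo:.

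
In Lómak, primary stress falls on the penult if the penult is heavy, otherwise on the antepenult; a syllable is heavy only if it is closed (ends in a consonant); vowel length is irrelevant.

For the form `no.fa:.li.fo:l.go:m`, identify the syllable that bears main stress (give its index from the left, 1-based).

4

Weights: 3 li L, 4 fo:l H, 5 go:m H.
The penult (syllable 4, fo:l) is heavy, so it takes stress.
Primary stress: syllable 4 → no.fa:.li.ˈfo:l.go:m.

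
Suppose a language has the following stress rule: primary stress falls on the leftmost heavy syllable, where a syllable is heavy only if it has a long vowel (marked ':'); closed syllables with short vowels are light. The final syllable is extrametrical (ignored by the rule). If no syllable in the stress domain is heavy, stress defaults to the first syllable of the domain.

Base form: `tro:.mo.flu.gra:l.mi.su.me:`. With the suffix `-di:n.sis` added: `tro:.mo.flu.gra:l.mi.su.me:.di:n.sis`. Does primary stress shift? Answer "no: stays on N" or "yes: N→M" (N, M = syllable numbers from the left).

no: stays on 1

Base `tro:.mo.flu.gra:l.mi.su.me:` (7 syllables):
  The final syllable (7, me:) is extrametrical; the stress domain is syllables 1–6.
  Weights: 1 tro: H, 2 mo L, 3 flu L, 4 gra:l H, 5 mi L, 6 su L.
  Heavy syllables in the domain: 1, 4. The leftmost is syllable 1 (tro:).
  → primary stress on syllable 1.
Suffixed `tro:.mo.flu.gra:l.mi.su.me:.di:n.sis` (9 syllables):
  The final syllable (9, sis) is extrametrical; the stress domain is syllables 1–8.
  Weights: 1 tro: H, 2 mo L, 3 flu L, 4 gra:l H, 5 mi L, 6 su L, 7 me: H, 8 di:n H.
  Heavy syllables in the domain: 1, 4, 7, 8. The leftmost is syllable 1 (tro:).
  → primary stress on syllable 1.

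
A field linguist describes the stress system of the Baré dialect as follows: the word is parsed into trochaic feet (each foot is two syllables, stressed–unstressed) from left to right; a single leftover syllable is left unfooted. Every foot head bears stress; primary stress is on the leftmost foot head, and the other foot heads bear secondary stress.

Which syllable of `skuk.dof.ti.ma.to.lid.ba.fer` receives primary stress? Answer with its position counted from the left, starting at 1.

1

Parse left to right into trochaic (ˈσσ) feet: (ˈskuk.dof) (ˈti.ma) (ˈto.lid) (ˈba.fer).
Foot heads (stressed positions): 1, 3, 5, 7.
End Rule Leftmost: primary stress on the leftmost head = syllable 1.
Primary stress: syllable 1 → ˈskuk.dof.ti.ma.to.lid.ba.fer.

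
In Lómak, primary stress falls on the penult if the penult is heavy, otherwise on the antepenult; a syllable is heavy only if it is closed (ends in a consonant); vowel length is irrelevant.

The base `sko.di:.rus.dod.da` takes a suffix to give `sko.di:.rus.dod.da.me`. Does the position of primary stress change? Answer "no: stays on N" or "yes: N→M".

no: stays on 4

Base `sko.di:.rus.dod.da` (5 syllables):
  Weights: 3 rus H, 4 dod H, 5 da L.
  The penult (syllable 4, dod) is heavy, so it takes stress.
  → primary stress on syllable 4.
Suffixed `sko.di:.rus.dod.da.me` (6 syllables):
  Weights: 4 dod H, 5 da L, 6 me L.
  The penult (syllable 5, da) is light, so stress falls on the antepenult (syllable 4, dod).
  → primary stress on syllable 4.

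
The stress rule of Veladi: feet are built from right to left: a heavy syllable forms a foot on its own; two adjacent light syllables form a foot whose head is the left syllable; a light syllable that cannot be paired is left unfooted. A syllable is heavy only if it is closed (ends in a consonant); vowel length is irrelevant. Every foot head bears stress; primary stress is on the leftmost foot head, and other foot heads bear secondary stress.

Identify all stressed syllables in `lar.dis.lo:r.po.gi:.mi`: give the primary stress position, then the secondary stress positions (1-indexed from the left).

Weights: 1 lar H, 2 dis H, 3 lo:r H, 4 po L, 5 gi: L, 6 mi L.
Parse right to left (heavy = foot alone; LL = one foot; stranded L unfooted): (ˈlar) (ˈdis) (ˈlo:r) po (ˈgi:.mi).
Foot heads: 1, 2, 3, 5.
Primary stress on the leftmost head = syllable 1.
Secondary stress on 2, 3, 5: ˈlar.ˌdis.ˌlo:r.po.ˌgi:.mi.

primary 1, secondary 2, 3, 5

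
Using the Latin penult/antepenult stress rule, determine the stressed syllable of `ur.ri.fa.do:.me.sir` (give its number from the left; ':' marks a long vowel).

Classical Latin: stress the penult if heavy (long vowel or closed), else the antepenult.
Weights: 4 do: H, 5 me L, 6 sir H.
The penult (syllable 5, me) is light, so stress falls on the antepenult (syllable 4, do:).
Stress on syllable 4: ur.ri.fa.ˈdo:.me.sir.

4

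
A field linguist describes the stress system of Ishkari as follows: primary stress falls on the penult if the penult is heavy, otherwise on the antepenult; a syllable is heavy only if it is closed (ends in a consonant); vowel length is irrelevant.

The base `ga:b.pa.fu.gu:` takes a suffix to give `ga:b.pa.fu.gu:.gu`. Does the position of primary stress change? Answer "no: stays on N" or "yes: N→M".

Base `ga:b.pa.fu.gu:` (4 syllables):
  Weights: 2 pa L, 3 fu L, 4 gu: L.
  The penult (syllable 3, fu) is light, so stress falls on the antepenult (syllable 2, pa).
  → primary stress on syllable 2.
Suffixed `ga:b.pa.fu.gu:.gu` (5 syllables):
  Weights: 3 fu L, 4 gu: L, 5 gu L.
  The penult (syllable 4, gu:) is light, so stress falls on the antepenult (syllable 3, fu).
  → primary stress on syllable 3.

yes: 2→3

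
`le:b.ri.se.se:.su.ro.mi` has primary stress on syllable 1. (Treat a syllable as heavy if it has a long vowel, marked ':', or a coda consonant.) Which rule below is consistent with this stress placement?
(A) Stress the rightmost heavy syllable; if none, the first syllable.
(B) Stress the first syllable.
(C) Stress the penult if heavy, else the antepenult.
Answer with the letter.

B

Rule A → syllable 4 (observed: 1).
Rule B → syllable 1 ✓.
Rule C → syllable 5 (observed: 1).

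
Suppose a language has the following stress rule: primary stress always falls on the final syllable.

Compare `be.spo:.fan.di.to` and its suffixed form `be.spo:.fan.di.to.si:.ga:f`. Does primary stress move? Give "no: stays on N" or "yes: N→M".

yes: 5→7

Base `be.spo:.fan.di.to` (5 syllables):
  The word has 5 syllables; the final syllable is syllable 5 (to).
  → primary stress on syllable 5.
Suffixed `be.spo:.fan.di.to.si:.ga:f` (7 syllables):
  The word has 7 syllables; the final syllable is syllable 7 (ga:f).
  → primary stress on syllable 7.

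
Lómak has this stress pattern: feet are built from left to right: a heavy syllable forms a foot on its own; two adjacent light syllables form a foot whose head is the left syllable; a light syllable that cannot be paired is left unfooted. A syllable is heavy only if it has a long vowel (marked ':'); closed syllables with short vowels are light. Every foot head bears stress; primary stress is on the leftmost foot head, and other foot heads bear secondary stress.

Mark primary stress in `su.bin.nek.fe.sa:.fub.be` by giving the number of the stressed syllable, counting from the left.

Weights: 1 su L, 2 bin L, 3 nek L, 4 fe L, 5 sa: H, 6 fub L, 7 be L.
Parse left to right (heavy = foot alone; LL = one foot; stranded L unfooted): (ˈsu.bin) (ˈnek.fe) (ˈsa:) (ˈfub.be).
Foot heads: 1, 3, 5, 6.
Primary stress on the leftmost head = syllable 1.
Primary stress: syllable 1 → ˈsu.bin.nek.fe.sa:.fub.be.

1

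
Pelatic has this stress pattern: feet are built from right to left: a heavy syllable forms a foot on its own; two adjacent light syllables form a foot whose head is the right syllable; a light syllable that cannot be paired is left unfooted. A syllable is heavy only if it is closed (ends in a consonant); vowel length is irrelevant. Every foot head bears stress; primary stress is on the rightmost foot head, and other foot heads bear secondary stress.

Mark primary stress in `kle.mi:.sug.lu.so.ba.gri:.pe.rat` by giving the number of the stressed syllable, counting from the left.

9

Weights: 1 kle L, 2 mi: L, 3 sug H, 4 lu L, 5 so L, 6 ba L, 7 gri: L, 8 pe L, 9 rat H.
Parse right to left (heavy = foot alone; LL = one foot; stranded L unfooted): (kle.ˈmi:) (ˈsug) lu (so.ˈba) (gri:.ˈpe) (ˈrat).
Foot heads: 2, 3, 6, 8, 9.
Primary stress on the rightmost head = syllable 9.
Primary stress: syllable 9 → kle.mi:.sug.lu.so.ba.gri:.pe.ˈrat.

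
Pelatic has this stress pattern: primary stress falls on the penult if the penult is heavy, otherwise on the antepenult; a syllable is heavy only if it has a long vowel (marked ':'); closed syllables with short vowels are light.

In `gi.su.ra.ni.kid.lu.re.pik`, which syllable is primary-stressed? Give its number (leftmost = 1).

Weights: 6 lu L, 7 re L, 8 pik L.
The penult (syllable 7, re) is light, so stress falls on the antepenult (syllable 6, lu).
Primary stress: syllable 6 → gi.su.ra.ni.kid.ˈlu.re.pik.

6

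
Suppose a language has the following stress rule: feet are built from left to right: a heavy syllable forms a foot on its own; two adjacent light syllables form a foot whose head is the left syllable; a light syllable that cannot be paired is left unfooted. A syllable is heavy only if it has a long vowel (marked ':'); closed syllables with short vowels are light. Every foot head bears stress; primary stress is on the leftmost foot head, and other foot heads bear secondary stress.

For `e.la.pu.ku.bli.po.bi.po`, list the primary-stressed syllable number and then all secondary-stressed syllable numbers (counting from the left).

primary 1, secondary 3, 5, 7

Weights: 1 e L, 2 la L, 3 pu L, 4 ku L, 5 bli L, 6 po L, 7 bi L, 8 po L.
Parse left to right (heavy = foot alone; LL = one foot; stranded L unfooted): (ˈe.la) (ˈpu.ku) (ˈbli.po) (ˈbi.po).
Foot heads: 1, 3, 5, 7.
Primary stress on the leftmost head = syllable 1.
Secondary stress on 3, 5, 7: ˈe.la.ˌpu.ku.ˌbli.po.ˌbi.po.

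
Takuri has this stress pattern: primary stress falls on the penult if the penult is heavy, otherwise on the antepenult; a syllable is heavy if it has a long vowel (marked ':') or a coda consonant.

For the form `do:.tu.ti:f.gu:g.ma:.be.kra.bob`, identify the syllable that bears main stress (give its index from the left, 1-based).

Weights: 6 be L, 7 kra L, 8 bob H.
The penult (syllable 7, kra) is light, so stress falls on the antepenult (syllable 6, be).
Primary stress: syllable 6 → do:.tu.ti:f.gu:g.ma:.ˈbe.kra.bob.

6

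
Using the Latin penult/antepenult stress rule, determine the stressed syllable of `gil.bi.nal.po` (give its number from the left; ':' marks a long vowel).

Classical Latin: stress the penult if heavy (long vowel or closed), else the antepenult.
Weights: 2 bi L, 3 nal H, 4 po L.
The penult (syllable 3, nal) is heavy, so it takes stress.
Stress on syllable 3: gil.bi.ˈnal.po.

3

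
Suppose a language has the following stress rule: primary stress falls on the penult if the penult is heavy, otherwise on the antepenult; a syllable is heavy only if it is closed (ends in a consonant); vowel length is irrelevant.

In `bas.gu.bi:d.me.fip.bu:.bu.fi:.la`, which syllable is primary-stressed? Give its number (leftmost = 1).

7

Weights: 7 bu L, 8 fi: L, 9 la L.
The penult (syllable 8, fi:) is light, so stress falls on the antepenult (syllable 7, bu).
Primary stress: syllable 7 → bas.gu.bi:d.me.fip.bu:.ˈbu.fi:.la.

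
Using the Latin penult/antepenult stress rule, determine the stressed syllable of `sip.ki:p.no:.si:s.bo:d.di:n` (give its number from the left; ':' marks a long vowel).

5

Classical Latin: stress the penult if heavy (long vowel or closed), else the antepenult.
Weights: 4 si:s H, 5 bo:d H, 6 di:n H.
The penult (syllable 5, bo:d) is heavy, so it takes stress.
Stress on syllable 5: sip.ki:p.no:.si:s.ˈbo:d.di:n.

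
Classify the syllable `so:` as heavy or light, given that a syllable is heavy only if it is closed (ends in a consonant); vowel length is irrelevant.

light

`so:`: long vowel, open (no coda). Open (no coda) → light.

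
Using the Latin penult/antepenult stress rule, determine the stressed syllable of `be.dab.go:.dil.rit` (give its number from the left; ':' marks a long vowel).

Classical Latin: stress the penult if heavy (long vowel or closed), else the antepenult.
Weights: 3 go: H, 4 dil H, 5 rit H.
The penult (syllable 4, dil) is heavy, so it takes stress.
Stress on syllable 4: be.dab.go:.ˈdil.rit.

4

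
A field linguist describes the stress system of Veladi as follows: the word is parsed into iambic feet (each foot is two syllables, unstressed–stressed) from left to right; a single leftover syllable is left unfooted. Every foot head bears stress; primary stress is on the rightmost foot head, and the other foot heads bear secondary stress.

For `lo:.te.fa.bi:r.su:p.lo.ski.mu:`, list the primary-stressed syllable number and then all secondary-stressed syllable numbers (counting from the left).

Parse left to right into iambic (σˈσ) feet: (lo:.ˈte) (fa.ˈbi:r) (su:p.ˈlo) (ski.ˈmu:).
Foot heads (stressed positions): 2, 4, 6, 8.
End Rule Rightmost: primary stress on the rightmost head = syllable 8.
Secondary stress on 2, 4, 6: lo:.ˌte.fa.ˌbi:r.su:p.ˌlo.ski.ˈmu:.

primary 8, secondary 2, 4, 6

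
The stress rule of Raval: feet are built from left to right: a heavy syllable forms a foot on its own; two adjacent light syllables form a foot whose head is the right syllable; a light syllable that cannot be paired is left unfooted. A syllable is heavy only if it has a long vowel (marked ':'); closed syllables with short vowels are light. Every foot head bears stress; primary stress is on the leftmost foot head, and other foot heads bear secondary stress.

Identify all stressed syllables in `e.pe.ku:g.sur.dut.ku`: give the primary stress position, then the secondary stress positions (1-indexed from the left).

primary 2, secondary 3, 5

Weights: 1 e L, 2 pe L, 3 ku:g H, 4 sur L, 5 dut L, 6 ku L.
Parse left to right (heavy = foot alone; LL = one foot; stranded L unfooted): (e.ˈpe) (ˈku:g) (sur.ˈdut) ku.
Foot heads: 2, 3, 5.
Primary stress on the leftmost head = syllable 2.
Secondary stress on 3, 5: e.ˈpe.ˌku:g.sur.ˌdut.ku.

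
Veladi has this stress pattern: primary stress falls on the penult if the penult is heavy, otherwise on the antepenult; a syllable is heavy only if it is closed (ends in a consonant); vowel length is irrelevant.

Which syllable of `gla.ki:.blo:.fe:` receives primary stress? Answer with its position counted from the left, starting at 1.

Weights: 2 ki: L, 3 blo: L, 4 fe: L.
The penult (syllable 3, blo:) is light, so stress falls on the antepenult (syllable 2, ki:).
Primary stress: syllable 2 → gla.ˈki:.blo:.fe:.

2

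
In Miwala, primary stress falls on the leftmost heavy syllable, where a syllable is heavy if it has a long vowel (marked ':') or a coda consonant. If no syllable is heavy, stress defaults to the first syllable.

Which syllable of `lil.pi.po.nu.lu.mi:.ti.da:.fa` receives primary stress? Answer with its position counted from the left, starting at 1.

1

Weights: 1 lil H, 2 pi L, 3 po L, 4 nu L, 5 lu L, 6 mi: H, 7 ti L, 8 da: H, 9 fa L.
Heavy syllables in the domain: 1, 6, 8. The leftmost is syllable 1 (lil).
Primary stress: syllable 1 → ˈlil.pi.po.nu.lu.mi:.ti.da:.fa.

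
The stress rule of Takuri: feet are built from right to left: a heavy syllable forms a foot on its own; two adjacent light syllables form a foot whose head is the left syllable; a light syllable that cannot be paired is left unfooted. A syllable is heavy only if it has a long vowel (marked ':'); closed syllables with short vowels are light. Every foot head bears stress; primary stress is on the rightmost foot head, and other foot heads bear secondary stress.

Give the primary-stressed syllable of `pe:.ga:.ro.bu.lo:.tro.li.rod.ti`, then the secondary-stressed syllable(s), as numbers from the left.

Weights: 1 pe: H, 2 ga: H, 3 ro L, 4 bu L, 5 lo: H, 6 tro L, 7 li L, 8 rod L, 9 ti L.
Parse right to left (heavy = foot alone; LL = one foot; stranded L unfooted): (ˈpe:) (ˈga:) (ˈro.bu) (ˈlo:) (ˈtro.li) (ˈrod.ti).
Foot heads: 1, 2, 3, 5, 6, 8.
Primary stress on the rightmost head = syllable 8.
Secondary stress on 1, 2, 3, 5, 6: ˌpe:.ˌga:.ˌro.bu.ˌlo:.ˌtro.li.ˈrod.ti.

primary 8, secondary 1, 2, 3, 5, 6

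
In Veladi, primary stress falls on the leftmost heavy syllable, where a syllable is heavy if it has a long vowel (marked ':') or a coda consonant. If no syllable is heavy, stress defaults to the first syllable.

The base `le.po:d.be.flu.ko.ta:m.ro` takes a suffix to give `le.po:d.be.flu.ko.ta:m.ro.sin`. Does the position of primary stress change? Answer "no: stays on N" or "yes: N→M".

Base `le.po:d.be.flu.ko.ta:m.ro` (7 syllables):
  Weights: 1 le L, 2 po:d H, 3 be L, 4 flu L, 5 ko L, 6 ta:m H, 7 ro L.
  Heavy syllables in the domain: 2, 6. The leftmost is syllable 2 (po:d).
  → primary stress on syllable 2.
Suffixed `le.po:d.be.flu.ko.ta:m.ro.sin` (8 syllables):
  Weights: 1 le L, 2 po:d H, 3 be L, 4 flu L, 5 ko L, 6 ta:m H, 7 ro L, 8 sin H.
  Heavy syllables in the domain: 2, 6, 8. The leftmost is syllable 2 (po:d).
  → primary stress on syllable 2.

no: stays on 2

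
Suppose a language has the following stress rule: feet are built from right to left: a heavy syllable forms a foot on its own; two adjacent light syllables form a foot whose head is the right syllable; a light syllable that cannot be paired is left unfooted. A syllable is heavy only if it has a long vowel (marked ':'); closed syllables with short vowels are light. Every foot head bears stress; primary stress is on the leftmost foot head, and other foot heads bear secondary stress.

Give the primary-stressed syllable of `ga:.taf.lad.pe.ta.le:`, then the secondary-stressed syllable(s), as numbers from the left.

Weights: 1 ga: H, 2 taf L, 3 lad L, 4 pe L, 5 ta L, 6 le: H.
Parse right to left (heavy = foot alone; LL = one foot; stranded L unfooted): (ˈga:) (taf.ˈlad) (pe.ˈta) (ˈle:).
Foot heads: 1, 3, 5, 6.
Primary stress on the leftmost head = syllable 1.
Secondary stress on 3, 5, 6: ˈga:.taf.ˌlad.pe.ˌta.ˌle:.

primary 1, secondary 3, 5, 6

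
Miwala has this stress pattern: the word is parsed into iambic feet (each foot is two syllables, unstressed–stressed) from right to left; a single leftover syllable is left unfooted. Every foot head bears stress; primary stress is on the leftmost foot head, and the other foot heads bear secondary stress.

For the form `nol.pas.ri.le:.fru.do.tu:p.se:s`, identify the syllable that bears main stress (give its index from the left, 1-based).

Parse right to left into iambic (σˈσ) feet: (nol.ˈpas) (ri.ˈle:) (fru.ˈdo) (tu:p.ˈse:s).
Foot heads (stressed positions): 2, 4, 6, 8.
End Rule Leftmost: primary stress on the leftmost head = syllable 2.
Primary stress: syllable 2 → nol.ˈpas.ri.le:.fru.do.tu:p.se:s.

2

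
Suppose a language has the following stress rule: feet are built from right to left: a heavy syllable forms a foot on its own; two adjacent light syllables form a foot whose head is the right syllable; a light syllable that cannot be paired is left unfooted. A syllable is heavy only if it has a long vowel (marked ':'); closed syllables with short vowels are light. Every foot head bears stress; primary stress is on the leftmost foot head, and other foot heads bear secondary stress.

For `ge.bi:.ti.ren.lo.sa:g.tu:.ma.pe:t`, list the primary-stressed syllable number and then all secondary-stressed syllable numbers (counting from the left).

Weights: 1 ge L, 2 bi: H, 3 ti L, 4 ren L, 5 lo L, 6 sa:g H, 7 tu: H, 8 ma L, 9 pe:t H.
Parse right to left (heavy = foot alone; LL = one foot; stranded L unfooted): ge (ˈbi:) ti (ren.ˈlo) (ˈsa:g) (ˈtu:) ma (ˈpe:t).
Foot heads: 2, 5, 6, 7, 9.
Primary stress on the leftmost head = syllable 2.
Secondary stress on 5, 6, 7, 9: ge.ˈbi:.ti.ren.ˌlo.ˌsa:g.ˌtu:.ma.ˌpe:t.

primary 2, secondary 5, 6, 7, 9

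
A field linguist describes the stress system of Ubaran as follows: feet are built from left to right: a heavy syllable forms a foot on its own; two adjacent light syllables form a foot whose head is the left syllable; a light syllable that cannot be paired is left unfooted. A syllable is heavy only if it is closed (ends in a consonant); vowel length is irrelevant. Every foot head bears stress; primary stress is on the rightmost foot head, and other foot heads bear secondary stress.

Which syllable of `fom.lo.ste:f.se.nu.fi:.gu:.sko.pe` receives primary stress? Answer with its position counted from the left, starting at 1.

8

Weights: 1 fom H, 2 lo L, 3 ste:f H, 4 se L, 5 nu L, 6 fi: L, 7 gu: L, 8 sko L, 9 pe L.
Parse left to right (heavy = foot alone; LL = one foot; stranded L unfooted): (ˈfom) lo (ˈste:f) (ˈse.nu) (ˈfi:.gu:) (ˈsko.pe).
Foot heads: 1, 3, 4, 6, 8.
Primary stress on the rightmost head = syllable 8.
Primary stress: syllable 8 → fom.lo.ste:f.se.nu.fi:.gu:.ˈsko.pe.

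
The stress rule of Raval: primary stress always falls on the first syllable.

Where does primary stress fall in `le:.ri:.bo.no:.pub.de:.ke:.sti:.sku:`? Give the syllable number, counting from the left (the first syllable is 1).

The word has 9 syllables; the first syllable is syllable 1 (le:).
Primary stress: syllable 1 → ˈle:.ri:.bo.no:.pub.de:.ke:.sti:.sku:.

1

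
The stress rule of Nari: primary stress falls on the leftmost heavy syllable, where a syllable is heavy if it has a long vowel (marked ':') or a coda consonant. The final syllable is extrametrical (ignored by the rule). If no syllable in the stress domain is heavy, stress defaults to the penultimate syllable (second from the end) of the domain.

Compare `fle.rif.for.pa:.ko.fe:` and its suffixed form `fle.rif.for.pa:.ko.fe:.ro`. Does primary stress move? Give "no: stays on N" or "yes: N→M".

Base `fle.rif.for.pa:.ko.fe:` (6 syllables):
  The final syllable (6, fe:) is extrametrical; the stress domain is syllables 1–5.
  Weights: 1 fle L, 2 rif H, 3 for H, 4 pa: H, 5 ko L.
  Heavy syllables in the domain: 2, 3, 4. The leftmost is syllable 2 (rif).
  → primary stress on syllable 2.
Suffixed `fle.rif.for.pa:.ko.fe:.ro` (7 syllables):
  The final syllable (7, ro) is extrametrical; the stress domain is syllables 1–6.
  Weights: 1 fle L, 2 rif H, 3 for H, 4 pa: H, 5 ko L, 6 fe: H.
  Heavy syllables in the domain: 2, 3, 4, 6. The leftmost is syllable 2 (rif).
  → primary stress on syllable 2.

no: stays on 2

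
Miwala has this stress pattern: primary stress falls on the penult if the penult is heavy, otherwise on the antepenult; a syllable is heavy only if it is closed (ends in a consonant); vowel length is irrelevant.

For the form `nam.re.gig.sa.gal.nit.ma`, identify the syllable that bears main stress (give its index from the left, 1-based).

6

Weights: 5 gal H, 6 nit H, 7 ma L.
The penult (syllable 6, nit) is heavy, so it takes stress.
Primary stress: syllable 6 → nam.re.gig.sa.gal.ˈnit.ma.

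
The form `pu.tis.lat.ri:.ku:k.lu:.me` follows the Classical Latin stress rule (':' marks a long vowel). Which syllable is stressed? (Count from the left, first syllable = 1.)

Classical Latin: stress the penult if heavy (long vowel or closed), else the antepenult.
Weights: 5 ku:k H, 6 lu: H, 7 me L.
The penult (syllable 6, lu:) is heavy, so it takes stress.
Stress on syllable 6: pu.tis.lat.ri:.ku:k.ˈlu:.me.

6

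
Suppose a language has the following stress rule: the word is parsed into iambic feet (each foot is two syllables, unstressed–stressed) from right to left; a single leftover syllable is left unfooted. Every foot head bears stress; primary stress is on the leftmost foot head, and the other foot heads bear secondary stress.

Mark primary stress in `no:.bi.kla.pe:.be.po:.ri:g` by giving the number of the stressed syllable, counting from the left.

Parse right to left into iambic (σˈσ) feet: no: (bi.ˈkla) (pe:.ˈbe) (po:.ˈri:g). Syllable 1 is left unfooted.
Foot heads (stressed positions): 3, 5, 7.
End Rule Leftmost: primary stress on the leftmost head = syllable 3.
Primary stress: syllable 3 → no:.bi.ˈkla.pe:.be.po:.ri:g.

3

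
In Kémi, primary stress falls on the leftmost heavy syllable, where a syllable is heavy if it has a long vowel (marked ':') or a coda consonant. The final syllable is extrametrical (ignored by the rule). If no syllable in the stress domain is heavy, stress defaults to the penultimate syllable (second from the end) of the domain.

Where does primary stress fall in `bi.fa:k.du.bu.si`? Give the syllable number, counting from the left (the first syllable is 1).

The final syllable (5, si) is extrametrical; the stress domain is syllables 1–4.
Weights: 1 bi L, 2 fa:k H, 3 du L, 4 bu L.
Heavy syllables in the domain: 2. The leftmost is syllable 2 (fa:k).
Primary stress: syllable 2 → bi.ˈfa:k.du.bu.si.

2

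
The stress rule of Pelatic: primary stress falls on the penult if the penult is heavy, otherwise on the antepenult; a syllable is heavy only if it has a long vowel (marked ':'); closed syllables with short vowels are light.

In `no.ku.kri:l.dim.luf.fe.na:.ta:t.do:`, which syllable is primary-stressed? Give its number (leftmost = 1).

Weights: 7 na: H, 8 ta:t H, 9 do: H.
The penult (syllable 8, ta:t) is heavy, so it takes stress.
Primary stress: syllable 8 → no.ku.kri:l.dim.luf.fe.na:.ˈta:t.do:.

8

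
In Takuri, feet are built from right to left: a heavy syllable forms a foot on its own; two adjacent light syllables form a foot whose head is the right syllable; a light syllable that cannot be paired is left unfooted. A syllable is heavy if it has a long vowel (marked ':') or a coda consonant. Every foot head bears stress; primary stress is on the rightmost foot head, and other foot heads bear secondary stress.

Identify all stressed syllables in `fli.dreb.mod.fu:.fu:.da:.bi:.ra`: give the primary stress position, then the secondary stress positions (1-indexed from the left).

Weights: 1 fli L, 2 dreb H, 3 mod H, 4 fu: H, 5 fu: H, 6 da: H, 7 bi: H, 8 ra L.
Parse right to left (heavy = foot alone; LL = one foot; stranded L unfooted): fli (ˈdreb) (ˈmod) (ˈfu:) (ˈfu:) (ˈda:) (ˈbi:) ra.
Foot heads: 2, 3, 4, 5, 6, 7.
Primary stress on the rightmost head = syllable 7.
Secondary stress on 2, 3, 4, 5, 6: fli.ˌdreb.ˌmod.ˌfu:.ˌfu:.ˌda:.ˈbi:.ra.

primary 7, secondary 2, 3, 4, 5, 6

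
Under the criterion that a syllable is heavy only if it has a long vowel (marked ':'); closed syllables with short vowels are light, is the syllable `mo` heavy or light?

`mo`: short vowel, open (no coda). Short vowel → light.

light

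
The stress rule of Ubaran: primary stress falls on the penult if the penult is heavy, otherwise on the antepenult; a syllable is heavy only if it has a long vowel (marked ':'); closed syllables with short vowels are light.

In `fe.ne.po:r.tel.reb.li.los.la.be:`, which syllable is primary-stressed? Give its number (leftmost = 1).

Weights: 7 los L, 8 la L, 9 be: H.
The penult (syllable 8, la) is light, so stress falls on the antepenult (syllable 7, los).
Primary stress: syllable 7 → fe.ne.po:r.tel.reb.li.ˈlos.la.be:.

7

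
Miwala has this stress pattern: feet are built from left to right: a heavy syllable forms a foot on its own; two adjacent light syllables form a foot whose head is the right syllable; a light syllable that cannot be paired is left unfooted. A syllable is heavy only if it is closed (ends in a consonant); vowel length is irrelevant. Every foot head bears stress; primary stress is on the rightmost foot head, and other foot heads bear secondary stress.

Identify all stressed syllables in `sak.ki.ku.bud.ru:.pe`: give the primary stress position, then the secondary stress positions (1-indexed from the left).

Weights: 1 sak H, 2 ki L, 3 ku L, 4 bud H, 5 ru: L, 6 pe L.
Parse left to right (heavy = foot alone; LL = one foot; stranded L unfooted): (ˈsak) (ki.ˈku) (ˈbud) (ru:.ˈpe).
Foot heads: 1, 3, 4, 6.
Primary stress on the rightmost head = syllable 6.
Secondary stress on 1, 3, 4: ˌsak.ki.ˌku.ˌbud.ru:.ˈpe.

primary 6, secondary 1, 3, 4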